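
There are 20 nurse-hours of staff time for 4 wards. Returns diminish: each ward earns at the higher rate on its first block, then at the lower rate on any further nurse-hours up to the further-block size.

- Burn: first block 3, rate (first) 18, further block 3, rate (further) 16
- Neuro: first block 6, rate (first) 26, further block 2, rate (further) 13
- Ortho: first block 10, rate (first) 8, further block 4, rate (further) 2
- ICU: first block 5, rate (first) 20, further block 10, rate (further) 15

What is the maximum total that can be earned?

403

Treat each block as its own option and order by rate: Neuro/tier1 26 > ICU/tier1 20 > Burn/tier1 18 > Burn/tier2 16 > ICU/tier2 15 > Neuro/tier2 13 > Ortho/tier1 8 > Ortho/tier2 2.
Fill Neuro tier1 block (6 at 26) — 14 left.
Fill ICU tier1 block (5 at 20) — 9 left.
Burn tier1 at 18: fill all 3 — 6 left.
Burn tier2 at 16: fill all 3 — 3 left.
3 remain; put them into ICU tier2 at 15.
Total = 26×6 + 20×5 + 18×3 + 16×3 + 15×3 = 403.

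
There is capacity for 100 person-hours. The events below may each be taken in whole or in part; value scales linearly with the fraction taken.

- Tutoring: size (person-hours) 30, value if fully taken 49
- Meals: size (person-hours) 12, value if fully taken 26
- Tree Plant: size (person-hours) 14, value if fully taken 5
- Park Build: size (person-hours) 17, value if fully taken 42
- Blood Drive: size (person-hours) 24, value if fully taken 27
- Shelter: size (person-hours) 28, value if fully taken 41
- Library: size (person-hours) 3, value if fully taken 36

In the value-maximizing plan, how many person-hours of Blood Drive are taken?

Rank by value-to-size ratio: Library 36/3≈12, Park Build 42/17≈2.47, Meals 26/12≈2.17, Tutoring 49/30≈1.63, Shelter 41/28≈1.46, Blood Drive 27/24≈1.12, Tree Plant 5/14≈0.357.
Take all of Library (3 person-hours, value 36) ; 97 person-hours left.
Take all of Park Build (17 person-hours, value 42) ; 80 person-hours left.
Meals: take in full, 12 person-hours for value 26 ; 68 left.
Tutoring: take in full, 30 person-hours for value 49 ; 38 left.
All 28 person-hours of Shelter fit (value 41) ; 10 remain.
Fill the last 10 person-hours with part of Blood Drive: 10/24 of it earns 11.25.

10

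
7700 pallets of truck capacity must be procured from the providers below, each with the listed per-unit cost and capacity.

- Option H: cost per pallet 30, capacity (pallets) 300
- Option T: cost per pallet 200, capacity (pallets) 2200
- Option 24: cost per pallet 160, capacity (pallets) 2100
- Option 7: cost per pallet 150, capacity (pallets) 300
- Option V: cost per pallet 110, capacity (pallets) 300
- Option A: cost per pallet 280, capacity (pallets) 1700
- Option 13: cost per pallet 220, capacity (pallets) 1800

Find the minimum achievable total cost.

Fill from the cheapest provider first.
Option H (30): use full 300 — 7400 pallets to go.
Take 300 from Option V at 110 — need 7100 more.
Take 300 from Option 7 at 150 — need 6800 more.
Option 24 at 160: take all 2100 pallets — 4700 still needed.
Option T at 200: take all 2200 pallets — 2500 still needed.
Option 13 at 220: take all 1800 pallets — 700 still needed.
Option A at 280: take 700 of its 1700 — requirement met.
Cost = 300×30 + 300×110 + 300×150 + 2100×160 + 2200×200 + 1800×220 + 700×280 = 1455000.

1455000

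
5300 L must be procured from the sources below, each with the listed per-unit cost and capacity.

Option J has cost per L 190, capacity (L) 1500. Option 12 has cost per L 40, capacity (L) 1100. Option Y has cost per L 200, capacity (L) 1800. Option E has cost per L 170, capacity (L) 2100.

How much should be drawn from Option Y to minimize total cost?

Cheapest first:
Take 1100 from Option 12 at 40 ; need 4200 more.
Option E at 170: take all 2100 L ; 2100 still needed.
Option J at 190: take all 1500 L ; 600 still needed.
Take 600 from Option Y at 200 to finish.

600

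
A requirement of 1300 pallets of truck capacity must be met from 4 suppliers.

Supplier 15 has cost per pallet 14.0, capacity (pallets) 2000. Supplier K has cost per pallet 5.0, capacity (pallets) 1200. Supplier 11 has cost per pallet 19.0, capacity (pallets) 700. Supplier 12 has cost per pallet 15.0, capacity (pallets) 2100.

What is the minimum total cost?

7400

Use suppliers in increasing cost order.
Take 1200 from Supplier K at 5.0 — need 100 more.
Take 100 from Supplier 15 at 14.0 to finish.
Supplier 12, Supplier 11: unused.
Cost = 1200×5.0 + 100×14.0 = 7400.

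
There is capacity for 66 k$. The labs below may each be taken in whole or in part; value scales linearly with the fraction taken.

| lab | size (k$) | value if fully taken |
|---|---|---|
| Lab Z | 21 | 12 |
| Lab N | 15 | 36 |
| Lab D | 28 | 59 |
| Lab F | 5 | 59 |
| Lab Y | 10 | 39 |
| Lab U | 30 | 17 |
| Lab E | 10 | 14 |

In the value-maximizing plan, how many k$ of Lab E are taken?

Best value per unit of size first: Lab F 59/5≈11.8, Lab Y 39/10≈3.9, Lab N 36/15≈2.4, Lab D 59/28≈2.11, Lab E 14/10≈1.4, Lab Z 12/21≈0.571, Lab U 17/30≈0.567.
Take all of Lab F (5 k$, value 59) ; 61 k$ left.
Take all of Lab Y (10 k$, value 39) ; 51 k$ left.
Lab N: take in full, 15 k$ for value 36 ; 36 left.
All 28 k$ of Lab D fit (value 59) ; 8 remain.
Only 8 k$ remain; take 8/10 of Lab E for value 14×8/10 = 11.2.

8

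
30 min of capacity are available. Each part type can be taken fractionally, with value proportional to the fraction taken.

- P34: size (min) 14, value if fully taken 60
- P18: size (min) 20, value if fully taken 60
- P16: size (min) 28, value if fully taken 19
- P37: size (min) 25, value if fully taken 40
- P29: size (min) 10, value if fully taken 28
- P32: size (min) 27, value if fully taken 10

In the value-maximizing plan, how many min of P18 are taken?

16

Sort by value density: P34 60/14≈4.29, P18 60/20≈3, P29 28/10≈2.8, P37 40/25≈1.6, P16 19/28≈0.679, P32 10/27≈0.37.
All 14 min of P34 fit (value 60) — 16 remain.
Only 16 min remain; take 16/20 of P18 for value 60×16/20 = 48.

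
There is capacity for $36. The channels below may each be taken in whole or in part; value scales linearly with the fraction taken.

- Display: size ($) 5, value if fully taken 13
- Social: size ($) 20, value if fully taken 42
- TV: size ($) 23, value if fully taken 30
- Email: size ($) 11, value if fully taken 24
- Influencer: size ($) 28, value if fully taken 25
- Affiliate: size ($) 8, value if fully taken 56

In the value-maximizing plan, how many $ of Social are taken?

Best value per unit of size first: Affiliate 56/8≈7, Display 13/5≈2.6, Email 24/11≈2.18, Social 42/20≈2.1, TV 30/23≈1.3, Influencer 25/28≈0.893.
Affiliate: take in full, 8 $ for value 56 ; 28 left.
All 5 $ of Display fit (value 13) ; 23 remain.
Email: take in full, 11 $ for value 24 ; 12 left.
Fill the last 12 $ with part of Social: 12/20 of it earns 25.2.

12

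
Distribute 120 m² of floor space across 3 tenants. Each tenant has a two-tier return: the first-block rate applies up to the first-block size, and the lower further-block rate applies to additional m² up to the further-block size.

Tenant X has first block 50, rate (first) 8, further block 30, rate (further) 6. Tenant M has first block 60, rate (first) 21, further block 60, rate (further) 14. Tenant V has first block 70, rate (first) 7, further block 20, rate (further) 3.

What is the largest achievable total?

Rank every tier by rate: Tenant M/T1 21 > Tenant M/T2 14 > Tenant X/T1 8 > Tenant V/T1 7 > Tenant X/T2 6 > Tenant V/T2 3.
Fill Tenant M T1 block (60 at 21) — 60 left.
Fill Tenant M T2 block (60 at 14) — 0 left.
Total = 21×60 + 14×60 = 2100.

2100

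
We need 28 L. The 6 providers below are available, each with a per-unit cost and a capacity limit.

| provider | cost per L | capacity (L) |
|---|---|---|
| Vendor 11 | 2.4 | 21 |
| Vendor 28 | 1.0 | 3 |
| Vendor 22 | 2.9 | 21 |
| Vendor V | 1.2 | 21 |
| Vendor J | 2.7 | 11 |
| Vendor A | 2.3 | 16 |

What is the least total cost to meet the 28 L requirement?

37.4

Fill from the cheapest provider first.
Vendor 28 at 1.0: take all 3 L — 25 still needed.
Vendor V (1.2): use full 21 — 4 L to go.
Take 4 from Vendor A at 2.3 to finish.
Vendor 11, Vendor J, Vendor 22: unused.
Cost = 3×1.0 + 21×1.2 + 4×2.3 = 37.4.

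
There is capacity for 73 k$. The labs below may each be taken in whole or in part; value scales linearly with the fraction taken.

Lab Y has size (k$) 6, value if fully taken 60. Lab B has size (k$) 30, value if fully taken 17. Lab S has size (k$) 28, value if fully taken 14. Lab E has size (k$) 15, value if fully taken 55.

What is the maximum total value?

Sort by value density: Lab Y 60/6≈10, Lab E 55/15≈3.67, Lab B 17/30≈0.567, Lab S 14/28≈0.5.
Lab Y: take in full, 6 k$ for value 60 — 67 left.
All 15 k$ of Lab E fit (value 55) — 52 remain.
Lab B: take in full, 30 k$ for value 17 — 22 left.
Fill the last 22 k$ with part of Lab S: 22/28 of it earns 11.
Total value = 143.

143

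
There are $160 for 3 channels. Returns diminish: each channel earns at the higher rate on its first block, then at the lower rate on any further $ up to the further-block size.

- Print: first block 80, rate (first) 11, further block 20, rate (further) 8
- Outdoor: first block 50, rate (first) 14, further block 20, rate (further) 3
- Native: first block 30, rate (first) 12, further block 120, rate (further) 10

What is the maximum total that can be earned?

Treat each block as its own option and order by rate: Outdoor/first 14 > Native/first 12 > Print/first 11 > Native/second 10 > Print/second 8 > Outdoor/second 3.
Outdoor/first (14): +50 — 110 left.
Fill Native first block (30 at 12) — 80 left.
Print first at 11: fill all 80 — 0 left.
Total = 14×50 + 12×30 + 11×80 = 1940.

1940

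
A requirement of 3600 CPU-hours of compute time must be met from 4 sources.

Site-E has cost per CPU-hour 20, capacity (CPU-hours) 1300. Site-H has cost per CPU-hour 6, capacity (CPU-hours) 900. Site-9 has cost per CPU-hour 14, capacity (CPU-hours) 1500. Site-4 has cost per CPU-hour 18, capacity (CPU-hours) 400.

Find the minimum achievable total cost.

49600

Use sources in increasing cost order.
Take 900 from Site-H at 6 — need 2700 more.
Site-9 at 14: take all 1500 CPU-hours — 1200 still needed.
Take 400 from Site-4 at 18 — need 800 more.
Take 800 from Site-E at 20 to finish.
Cost = 900×6 + 1500×14 + 400×18 + 800×20 = 49600.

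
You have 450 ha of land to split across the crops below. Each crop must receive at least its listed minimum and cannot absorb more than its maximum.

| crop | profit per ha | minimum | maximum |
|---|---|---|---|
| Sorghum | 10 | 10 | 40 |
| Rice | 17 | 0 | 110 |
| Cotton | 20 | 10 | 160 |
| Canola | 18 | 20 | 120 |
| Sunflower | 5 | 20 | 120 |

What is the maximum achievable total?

7730

Meeting every minimum uses 10+0+10+20+20 = 60 ha, leaving 390.
Rank by profit per ha: Cotton 20 > Canola 18 > Rice 17 > Sorghum 10 > Sunflower 5.
Give Cotton 150 more to hit its cap of 160 ; 240 left.
Canola: +100 to 120 (cap) ; 140 left.
Rice: +110 to 110 (cap) ; 30 left.
Sorghum takes 30 more to reach its cap of 40 ; 0 left.
Total = 10×40 + 17×110 + 20×160 + 18×120 + 5×20 = 7730.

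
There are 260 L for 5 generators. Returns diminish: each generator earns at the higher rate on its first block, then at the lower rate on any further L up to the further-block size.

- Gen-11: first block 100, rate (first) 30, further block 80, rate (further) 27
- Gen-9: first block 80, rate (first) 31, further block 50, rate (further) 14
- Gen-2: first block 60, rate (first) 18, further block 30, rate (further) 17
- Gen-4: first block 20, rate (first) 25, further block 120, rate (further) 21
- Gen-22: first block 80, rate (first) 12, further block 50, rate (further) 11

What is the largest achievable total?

7640

Order all 10 blocks by rate: Gen-9/T1 31 > Gen-11/T1 30 > Gen-11/T2 27 > Gen-4/T1 25 > Gen-4/T2 21 > Gen-2/T1 18 > Gen-2/T2 17 > Gen-9/T2 14 > Gen-22/T1 12 > Gen-22/T2 11.
Fill Gen-9 T1 block (80 at 31) ; 180 left.
Gen-11/T1 (30): +100 ; 80 left.
Gen-11/T2 (27): +80 ; 0 left.
Total = 31×80 + 30×100 + 27×80 = 7640.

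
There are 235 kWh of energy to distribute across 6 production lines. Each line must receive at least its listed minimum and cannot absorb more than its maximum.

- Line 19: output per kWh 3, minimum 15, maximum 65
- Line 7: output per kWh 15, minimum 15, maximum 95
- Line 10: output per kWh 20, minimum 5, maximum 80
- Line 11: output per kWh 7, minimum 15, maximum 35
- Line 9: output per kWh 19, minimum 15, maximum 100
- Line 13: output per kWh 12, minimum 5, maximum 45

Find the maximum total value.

Meeting every minimum uses 15+15+5+15+15+5 = 70 kWh, leaving 165.
Highest output per kWh first: Line 10 20 > Line 9 19 > Line 7 15 > Line 13 12 > Line 11 7 > Line 19 3.
Give Line 10 75 more to hit its cap of 80 — 90 left.
Give Line 9 85 more to hit its cap of 100 — 5 left.
Line 7 has room for 80 more but only 5 remain, so it gets 20.
Total = 3×15 + 15×20 + 20×80 + 7×15 + 19×100 + 12×5 = 4010.

4010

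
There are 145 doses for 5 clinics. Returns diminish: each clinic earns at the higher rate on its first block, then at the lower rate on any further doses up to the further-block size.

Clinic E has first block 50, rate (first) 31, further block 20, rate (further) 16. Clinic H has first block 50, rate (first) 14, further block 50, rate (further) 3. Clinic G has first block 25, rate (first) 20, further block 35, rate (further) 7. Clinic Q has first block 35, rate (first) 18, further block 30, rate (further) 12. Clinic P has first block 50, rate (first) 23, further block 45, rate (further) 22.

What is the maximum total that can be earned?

3690

Rank every tier by rate: Clinic E/T1 31 > Clinic P/T1 23 > Clinic P/T2 22 > Clinic G/T1 20 > Clinic Q/T1 18 > Clinic E/T2 16 > Clinic H/T1 14 > Clinic Q/T2 12 > Clinic G/T2 7 > Clinic H/T2 3.
Clinic E T1 at 31: fill all 50 → 95 left.
Clinic P T1 at 23: fill all 50 → 45 left.
Clinic P T2 at 22: fill all 45 → 0 left.
Total = 31×50 + 23×50 + 22×45 = 3690.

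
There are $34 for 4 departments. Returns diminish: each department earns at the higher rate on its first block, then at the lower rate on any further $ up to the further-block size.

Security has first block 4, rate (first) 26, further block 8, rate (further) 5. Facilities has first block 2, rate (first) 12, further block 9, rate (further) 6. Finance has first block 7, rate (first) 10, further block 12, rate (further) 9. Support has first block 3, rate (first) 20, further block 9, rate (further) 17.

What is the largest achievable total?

492

Treat each block as its own option and order by rate: Security/first 26 > Support/first 20 > Support/second 17 > Facilities/first 12 > Finance/first 10 > Finance/second 9 > Facilities/second 6 > Security/second 5.
Fill Security first block (4 at 26) — 30 left.
Fill Support first block (3 at 20) — 27 left.
Fill Support second block (9 at 17) — 18 left.
Facilities/first (12): +2 — 16 left.
Finance first at 10: fill all 7 — 9 left.
9 remain; put them into Finance second at 9.
Total = 26×4 + 20×3 + 17×9 + 12×2 + 10×7 + 9×9 = 492.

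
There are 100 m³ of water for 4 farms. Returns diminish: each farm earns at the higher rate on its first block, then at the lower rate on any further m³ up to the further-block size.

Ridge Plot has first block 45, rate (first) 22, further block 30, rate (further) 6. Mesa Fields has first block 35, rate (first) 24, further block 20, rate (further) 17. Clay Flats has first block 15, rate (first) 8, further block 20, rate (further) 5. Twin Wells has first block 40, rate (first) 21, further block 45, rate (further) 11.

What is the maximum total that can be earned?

2250

Rank every tier by rate: Mesa Fields/first 24 > Ridge Plot/first 22 > Twin Wells/first 21 > Mesa Fields/second 17 > Twin Wells/second 11 > Clay Flats/first 8 > Ridge Plot/second 6 > Clay Flats/second 5.
Fill Mesa Fields first block (35 at 24) — 65 left.
Fill Ridge Plot first block (45 at 22) — 20 left.
Twin Wells first at 21: only 20 left, fill 20.
Total = 24×35 + 22×45 + 21×20 = 2250.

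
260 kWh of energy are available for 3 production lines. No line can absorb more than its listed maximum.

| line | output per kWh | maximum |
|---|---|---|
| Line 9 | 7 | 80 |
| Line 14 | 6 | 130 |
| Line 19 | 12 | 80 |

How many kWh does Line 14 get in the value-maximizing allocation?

100

Rank by output per kWh: Line 19 12 > Line 9 7 > Line 14 6.
Give Line 19 80 to hit its cap of 80 ; 180 left.
Line 9: +80 to 80 (cap) ; 100 left.
Line 14 has room for 130 but only 100 remain, so it gets 100.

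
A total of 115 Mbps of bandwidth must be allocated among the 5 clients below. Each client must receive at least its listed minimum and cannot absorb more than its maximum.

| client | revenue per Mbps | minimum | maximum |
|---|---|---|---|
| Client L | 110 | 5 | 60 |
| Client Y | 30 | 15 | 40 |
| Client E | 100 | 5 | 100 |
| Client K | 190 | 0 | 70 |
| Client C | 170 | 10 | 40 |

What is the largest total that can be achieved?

18200

Meeting every minimum uses 5+15+5+0+10 = 35 Mbps, leaving 80.
Highest revenue per Mbps first: Client K 190 > Client C 170 > Client L 110 > Client E 100 > Client Y 30.
Give Client K 70 more to hit its cap of 70 ; 10 left.
Client C has room for 30 more but only 10 remain, so it gets 20.
Total = 110×5 + 30×15 + 100×5 + 190×70 + 170×20 = 18200.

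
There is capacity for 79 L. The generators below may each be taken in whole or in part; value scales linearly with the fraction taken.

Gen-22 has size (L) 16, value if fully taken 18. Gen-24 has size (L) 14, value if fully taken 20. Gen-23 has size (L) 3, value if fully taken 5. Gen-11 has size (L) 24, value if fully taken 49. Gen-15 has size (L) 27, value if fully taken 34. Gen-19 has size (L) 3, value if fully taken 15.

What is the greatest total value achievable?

132

Rank by value-to-size ratio: Gen-19 15/3≈5, Gen-11 49/24≈2.04, Gen-23 5/3≈1.67, Gen-24 20/14≈1.43, Gen-15 34/27≈1.26, Gen-22 18/16≈1.12.
Gen-19: take in full, 3 L for value 15 ; 76 left.
Gen-11: take in full, 24 L for value 49 ; 52 left.
Gen-23: take in full, 3 L for value 5 ; 49 left.
All 14 L of Gen-24 fit (value 20) ; 35 remain.
All 27 L of Gen-15 fit (value 34) ; 8 remain.
Only 8 L remain; take 8/16 of Gen-22 for value 18×8/16 = 9.
Total value = 132.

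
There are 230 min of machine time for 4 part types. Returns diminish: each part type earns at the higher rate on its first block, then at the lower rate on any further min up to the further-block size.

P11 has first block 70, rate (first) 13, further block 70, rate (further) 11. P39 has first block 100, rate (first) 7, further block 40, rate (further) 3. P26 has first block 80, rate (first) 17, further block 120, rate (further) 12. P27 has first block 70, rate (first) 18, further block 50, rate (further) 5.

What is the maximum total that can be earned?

3650

Order all 8 blocks by rate: P27/T1 18 > P26/T1 17 > P11/T1 13 > P26/T2 12 > P11/T2 11 > P39/T1 7 > P27/T2 5 > P39/T2 3.
P27/T1 (18): +70 → 160 left.
P26/T1 (17): +80 → 80 left.
P11 T1 at 13: fill all 70 → 10 left.
10 remain; put them into P26 T2 at 12.
Total = 18×70 + 17×80 + 13×70 + 12×10 = 3650.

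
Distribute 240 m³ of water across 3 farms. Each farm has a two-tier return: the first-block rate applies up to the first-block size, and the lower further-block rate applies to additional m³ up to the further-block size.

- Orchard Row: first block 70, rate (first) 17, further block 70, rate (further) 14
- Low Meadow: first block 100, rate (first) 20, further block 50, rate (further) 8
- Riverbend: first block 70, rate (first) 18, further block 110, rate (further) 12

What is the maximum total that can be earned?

4450

Rank every tier by rate: Low Meadow/T1 20 > Riverbend/T1 18 > Orchard Row/T1 17 > Orchard Row/T2 14 > Riverbend/T2 12 > Low Meadow/T2 8.
Low Meadow/T1 (20): +100 — 140 left.
Riverbend/T1 (18): +70 — 70 left.
Fill Orchard Row T1 block (70 at 17) — 0 left.
Total = 20×100 + 18×70 + 17×70 = 4450.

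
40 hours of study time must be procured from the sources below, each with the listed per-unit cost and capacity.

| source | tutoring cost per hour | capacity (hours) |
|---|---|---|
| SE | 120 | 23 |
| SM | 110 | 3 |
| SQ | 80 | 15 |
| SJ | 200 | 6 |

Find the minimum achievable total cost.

4170

Use sources in increasing cost order.
Take 15 from SQ at 80 → need 25 more.
SM at 110: take all 3 hours → 22 still needed.
SE at 120: take 22 of its 23 → requirement met.
SJ: unused.
Cost = 15×80 + 3×110 + 22×120 = 4170.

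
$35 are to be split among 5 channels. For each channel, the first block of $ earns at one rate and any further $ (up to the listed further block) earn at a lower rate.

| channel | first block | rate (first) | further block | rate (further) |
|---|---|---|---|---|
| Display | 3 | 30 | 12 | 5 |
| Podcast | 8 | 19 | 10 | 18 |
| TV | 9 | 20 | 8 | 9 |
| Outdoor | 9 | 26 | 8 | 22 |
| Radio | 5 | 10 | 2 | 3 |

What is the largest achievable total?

Treat each block as its own option and order by rate: Display/first 30 > Outdoor/first 26 > Outdoor/second 22 > TV/first 20 > Podcast/first 19 > Podcast/second 18 > Radio/first 10 > TV/second 9 > Display/second 5 > Radio/second 3.
Display first at 30: fill all 3 → 32 left.
Outdoor first at 26: fill all 9 → 23 left.
Fill Outdoor second block (8 at 22) → 15 left.
Fill TV first block (9 at 20) → 6 left.
Podcast/first: +6 of 8 at 19; pool empty.
Total = 30×3 + 26×9 + 22×8 + 20×9 + 19×6 = 794.

794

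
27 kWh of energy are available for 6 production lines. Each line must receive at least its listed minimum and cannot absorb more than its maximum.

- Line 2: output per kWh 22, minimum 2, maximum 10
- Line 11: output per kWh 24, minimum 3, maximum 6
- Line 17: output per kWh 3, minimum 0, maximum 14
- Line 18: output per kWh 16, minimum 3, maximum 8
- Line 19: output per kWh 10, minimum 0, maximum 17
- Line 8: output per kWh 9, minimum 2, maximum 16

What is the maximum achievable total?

520

Meeting every minimum uses 2+3+0+3+0+2 = 10 kWh, leaving 17.
Rank by output per kWh: Line 11 24 > Line 2 22 > Line 18 16 > Line 19 10 > Line 8 9 > Line 17 3.
Line 11: +3 to 6 (cap) — 14 left.
Give Line 2 8 more to hit its cap of 10 — 6 left.
Line 18: +5 to 8 (cap) — 1 left.
Line 19: +1 (room for 17) → 1. Pool exhausted.
Total = 22×10 + 24×6 + 16×8 + 10×1 + 9×2 = 520.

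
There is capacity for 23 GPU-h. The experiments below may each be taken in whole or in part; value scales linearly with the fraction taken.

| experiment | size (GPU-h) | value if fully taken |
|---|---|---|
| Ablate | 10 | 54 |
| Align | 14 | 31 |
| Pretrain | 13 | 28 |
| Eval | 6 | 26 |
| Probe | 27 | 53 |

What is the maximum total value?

95.5

Sort by value density: Ablate 54/10≈5.4, Eval 26/6≈4.33, Align 31/14≈2.21, Pretrain 28/13≈2.15, Probe 53/27≈1.96.
All 10 GPU-h of Ablate fit (value 54) ; 13 remain.
Take all of Eval (6 GPU-h, value 26) ; 7 GPU-h left.
Fill the last 7 GPU-h with part of Align: 7/14 of it earns 15.5.
Total value = 95.5.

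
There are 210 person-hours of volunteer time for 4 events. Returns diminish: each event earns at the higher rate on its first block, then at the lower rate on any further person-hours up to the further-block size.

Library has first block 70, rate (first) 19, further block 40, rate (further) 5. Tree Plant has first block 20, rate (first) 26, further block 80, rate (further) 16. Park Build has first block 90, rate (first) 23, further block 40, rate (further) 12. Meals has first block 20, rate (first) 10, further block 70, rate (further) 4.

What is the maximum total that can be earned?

Treat each block as its own option and order by rate: Tree Plant/T1 26 > Park Build/T1 23 > Library/T1 19 > Tree Plant/T2 16 > Park Build/T2 12 > Meals/T1 10 > Library/T2 5 > Meals/T2 4.
Fill Tree Plant T1 block (20 at 26) → 190 left.
Fill Park Build T1 block (90 at 23) → 100 left.
Library/T1 (19): +70 → 30 left.
30 remain; put them into Tree Plant T2 at 16.
Total = 26×20 + 23×90 + 19×70 + 16×30 = 4400.

4400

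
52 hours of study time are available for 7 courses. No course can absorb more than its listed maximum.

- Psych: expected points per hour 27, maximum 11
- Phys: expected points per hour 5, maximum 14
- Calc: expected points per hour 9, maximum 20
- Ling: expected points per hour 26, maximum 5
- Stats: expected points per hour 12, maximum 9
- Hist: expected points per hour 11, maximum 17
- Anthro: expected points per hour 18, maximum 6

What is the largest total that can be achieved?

866

Rank by expected points per hour: Psych 27 > Ling 26 > Anthro 18 > Stats 12 > Hist 11 > Calc 9 > Phys 5.
Give Psych 11 to hit its cap of 11 ; 41 left.
Ling: +5 to 5 (cap) ; 36 left.
Give Anthro 6 to hit its cap of 6 ; 30 left.
Stats takes 9 to reach its cap of 9 ; 21 left.
Hist: +17 to 17 (cap) ; 4 left.
Calc has room for 20 but only 4 remain, so it gets 4.
Total = 27×11 + 9×4 + 26×5 + 12×9 + 11×17 + 18×6 = 866.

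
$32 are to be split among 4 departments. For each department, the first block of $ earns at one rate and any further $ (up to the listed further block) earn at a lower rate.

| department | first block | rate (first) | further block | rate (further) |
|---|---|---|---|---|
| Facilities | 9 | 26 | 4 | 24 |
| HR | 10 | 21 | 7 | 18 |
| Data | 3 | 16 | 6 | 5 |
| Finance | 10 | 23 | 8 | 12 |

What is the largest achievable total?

749

Order all 8 blocks by rate: Facilities/T1 26 > Facilities/T2 24 > Finance/T1 23 > HR/T1 21 > HR/T2 18 > Data/T1 16 > Finance/T2 12 > Data/T2 5.
Facilities T1 at 26: fill all 9 → 23 left.
Fill Facilities T2 block (4 at 24) → 19 left.
Fill Finance T1 block (10 at 23) → 9 left.
HR T1 at 21: only 9 left, fill 9.
Total = 26×9 + 24×4 + 23×10 + 21×9 = 749.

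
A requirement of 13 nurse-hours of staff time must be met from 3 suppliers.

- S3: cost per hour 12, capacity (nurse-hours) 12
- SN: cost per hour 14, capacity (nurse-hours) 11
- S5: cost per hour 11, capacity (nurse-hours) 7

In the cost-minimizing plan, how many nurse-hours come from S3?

Fill from the cheapest supplier first.
S5 (11): use full 7 — 6 nurse-hours to go.
Take 6 from S3 at 12 to finish.
SN: unused.

6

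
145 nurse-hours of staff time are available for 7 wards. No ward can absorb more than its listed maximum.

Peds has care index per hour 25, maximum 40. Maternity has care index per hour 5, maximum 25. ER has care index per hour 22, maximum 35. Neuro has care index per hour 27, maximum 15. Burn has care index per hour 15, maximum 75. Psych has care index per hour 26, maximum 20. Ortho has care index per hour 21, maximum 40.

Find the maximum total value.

Order the wards by care index per hour: Neuro 27 > Psych 26 > Peds 25 > ER 22 > Ortho 21 > Burn 15 > Maternity 5.
Neuro takes 15 to reach its cap of 15 ; 130 left.
Give Psych 20 to hit its cap of 20 ; 110 left.
Peds takes 40 to reach its cap of 40 ; 70 left.
ER: +35 to 35 (cap) ; 35 left.
Ortho: +35 (room for 40) → 35. Pool exhausted.
Total = 25×40 + 22×35 + 27×15 + 26×20 + 21×35 = 3430.

3430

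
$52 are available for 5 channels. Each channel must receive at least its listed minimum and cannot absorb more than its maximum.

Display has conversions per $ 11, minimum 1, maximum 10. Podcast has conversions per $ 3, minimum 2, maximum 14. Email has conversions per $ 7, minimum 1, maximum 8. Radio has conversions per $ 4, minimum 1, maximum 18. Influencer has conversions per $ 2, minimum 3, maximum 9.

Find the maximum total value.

283

Meeting every minimum uses 1+2+1+1+3 = 8 $, leaving 44.
Rank by conversions per $: Display 11 > Email 7 > Radio 4 > Podcast 3 > Influencer 2.
Display: +9 to 10 (cap) — 35 left.
Give Email 7 more to hit its cap of 8 — 28 left.
Give Radio 17 more to hit its cap of 18 — 11 left.
Only 11 left; Podcast takes them to reach 13.
Total = 11×10 + 3×13 + 7×8 + 4×18 + 2×3 = 283.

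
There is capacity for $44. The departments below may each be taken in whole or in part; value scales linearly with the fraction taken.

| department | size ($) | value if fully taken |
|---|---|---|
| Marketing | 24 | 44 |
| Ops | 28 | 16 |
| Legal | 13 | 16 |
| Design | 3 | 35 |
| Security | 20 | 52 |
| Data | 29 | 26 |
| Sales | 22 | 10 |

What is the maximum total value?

Best value per unit of size first: Design 35/3≈11.7, Security 52/20≈2.6, Marketing 44/24≈1.83, Legal 16/13≈1.23, Data 26/29≈0.897, Ops 16/28≈0.571, Sales 10/22≈0.455.
Design: take in full, 3 $ for value 35 ; 41 left.
All 20 $ of Security fit (value 52) ; 21 remain.
21 $ left: a 21/24 share of Marketing gives 44×21/24 = 38.5.
Total value = 125.5.

125.5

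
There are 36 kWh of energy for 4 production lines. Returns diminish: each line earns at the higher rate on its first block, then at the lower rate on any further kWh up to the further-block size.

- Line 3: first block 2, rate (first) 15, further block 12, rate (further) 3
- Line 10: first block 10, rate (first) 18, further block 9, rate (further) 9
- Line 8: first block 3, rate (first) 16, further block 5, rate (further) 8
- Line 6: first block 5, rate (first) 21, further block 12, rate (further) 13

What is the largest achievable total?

Treat each block as its own option and order by rate: Line 6/tier1 21 > Line 10/tier1 18 > Line 8/tier1 16 > Line 3/tier1 15 > Line 6/tier2 13 > Line 10/tier2 9 > Line 8/tier2 8 > Line 3/tier2 3.
Line 6 tier1 at 21: fill all 5 ; 31 left.
Line 10 tier1 at 18: fill all 10 ; 21 left.
Line 8/tier1 (16): +3 ; 18 left.
Line 3 tier1 at 15: fill all 2 ; 16 left.
Line 6 tier2 at 13: fill all 12 ; 4 left.
Line 10 tier2 at 9: only 4 left, fill 4.
Total = 21×5 + 18×10 + 16×3 + 15×2 + 13×12 + 9×4 = 555.

555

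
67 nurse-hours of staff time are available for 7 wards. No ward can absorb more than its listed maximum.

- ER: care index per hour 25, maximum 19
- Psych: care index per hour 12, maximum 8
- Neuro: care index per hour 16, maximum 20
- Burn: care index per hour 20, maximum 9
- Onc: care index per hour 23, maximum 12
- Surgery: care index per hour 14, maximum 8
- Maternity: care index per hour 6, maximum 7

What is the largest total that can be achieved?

Highest care index per hour first: ER 25 > Onc 23 > Burn 20 > Neuro 16 > Surgery 14 > Psych 12 > Maternity 6.
Give ER 19 to hit its cap of 19 — 48 left.
Onc: +12 to 12 (cap) — 36 left.
Burn: +9 to 9 (cap) — 27 left.
Neuro takes 20 to reach its cap of 20 — 7 left.
Surgery has room for 8 but only 7 remain, so it gets 7.
Total = 25×19 + 16×20 + 20×9 + 23×12 + 14×7 = 1349.

1349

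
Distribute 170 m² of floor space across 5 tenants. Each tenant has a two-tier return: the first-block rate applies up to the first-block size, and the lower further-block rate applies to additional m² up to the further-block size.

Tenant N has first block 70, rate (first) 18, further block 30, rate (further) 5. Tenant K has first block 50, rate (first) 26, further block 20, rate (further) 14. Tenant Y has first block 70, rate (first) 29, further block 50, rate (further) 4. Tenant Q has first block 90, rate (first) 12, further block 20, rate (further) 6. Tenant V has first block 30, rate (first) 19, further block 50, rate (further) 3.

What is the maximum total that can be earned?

4260

Order all 10 blocks by rate: Tenant Y/T1 29 > Tenant K/T1 26 > Tenant V/T1 19 > Tenant N/T1 18 > Tenant K/T2 14 > Tenant Q/T1 12 > Tenant Q/T2 6 > Tenant N/T2 5 > Tenant Y/T2 4 > Tenant V/T2 3.
Tenant Y T1 at 29: fill all 70 → 100 left.
Tenant K T1 at 26: fill all 50 → 50 left.
Tenant V T1 at 19: fill all 30 → 20 left.
Tenant N/T1: +20 of 70 at 18; pool empty.
Total = 29×70 + 26×50 + 19×30 + 18×20 = 4260.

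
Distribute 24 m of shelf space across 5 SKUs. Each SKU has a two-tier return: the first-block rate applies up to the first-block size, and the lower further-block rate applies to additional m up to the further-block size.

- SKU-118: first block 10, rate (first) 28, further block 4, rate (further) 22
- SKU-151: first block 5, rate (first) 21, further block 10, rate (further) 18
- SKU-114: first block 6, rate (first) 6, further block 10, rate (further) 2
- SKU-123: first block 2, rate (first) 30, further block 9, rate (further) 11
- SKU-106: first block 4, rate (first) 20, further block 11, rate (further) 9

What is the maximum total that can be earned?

593

Order all 10 blocks by rate: SKU-123/first 30 > SKU-118/first 28 > SKU-118/second 22 > SKU-151/first 21 > SKU-106/first 20 > SKU-151/second 18 > SKU-123/second 11 > SKU-106/second 9 > SKU-114/first 6 > SKU-114/second 2.
Fill SKU-123 first block (2 at 30) → 22 left.
Fill SKU-118 first block (10 at 28) → 12 left.
SKU-118 second at 22: fill all 4 → 8 left.
SKU-151/first (21): +5 → 3 left.
SKU-106/first: +3 of 4 at 20; pool empty.
Total = 30×2 + 28×10 + 22×4 + 21×5 + 20×3 = 593.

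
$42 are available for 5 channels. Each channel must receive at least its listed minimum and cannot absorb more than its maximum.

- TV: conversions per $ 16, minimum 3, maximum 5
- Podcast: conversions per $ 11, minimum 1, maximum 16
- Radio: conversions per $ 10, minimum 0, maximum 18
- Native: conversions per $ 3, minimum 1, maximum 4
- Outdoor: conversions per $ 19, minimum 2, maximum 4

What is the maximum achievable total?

495

Meeting every minimum uses 3+1+0+1+2 = 7 $, leaving 35.
Highest conversions per $ first: Outdoor 19 > TV 16 > Podcast 11 > Radio 10 > Native 3.
Give Outdoor 2 more to hit its cap of 4 ; 33 left.
TV takes 2 more to reach its cap of 5 ; 31 left.
Podcast takes 15 more to reach its cap of 16 ; 16 left.
Only 16 left; Radio takes them to reach 16.
Total = 16×5 + 11×16 + 10×16 + 3×1 + 19×4 = 495.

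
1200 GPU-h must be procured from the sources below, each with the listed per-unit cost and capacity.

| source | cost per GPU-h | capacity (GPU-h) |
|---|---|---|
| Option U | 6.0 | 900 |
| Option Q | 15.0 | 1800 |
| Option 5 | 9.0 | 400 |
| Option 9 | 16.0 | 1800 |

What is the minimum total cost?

Cheapest first:
Option U (6.0): use full 900 ; 300 GPU-h to go.
Option 5 at 9.0: take 300 of its 400 ; requirement met.
Option Q, Option 9: unused.
Cost = 900×6.0 + 300×9.0 = 8100.

8100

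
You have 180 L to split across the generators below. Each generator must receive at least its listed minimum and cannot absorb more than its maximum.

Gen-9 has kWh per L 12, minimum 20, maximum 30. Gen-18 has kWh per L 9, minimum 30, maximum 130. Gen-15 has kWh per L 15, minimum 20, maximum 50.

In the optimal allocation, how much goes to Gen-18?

Meeting every minimum uses 20+30+20 = 70 L, leaving 110.
Highest kWh per L first: Gen-15 15 > Gen-9 12 > Gen-18 9.
Gen-15 takes 30 more to reach its cap of 50 ; 80 left.
Give Gen-9 10 more to hit its cap of 30 ; 70 left.
Gen-18 has room for 100 more but only 70 remain, so it gets 100.

100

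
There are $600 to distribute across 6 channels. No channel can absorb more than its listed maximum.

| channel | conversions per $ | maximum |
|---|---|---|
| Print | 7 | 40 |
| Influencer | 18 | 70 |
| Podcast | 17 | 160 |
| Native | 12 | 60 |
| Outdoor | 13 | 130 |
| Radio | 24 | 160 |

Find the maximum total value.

Rank by conversions per $: Radio 24 > Influencer 18 > Podcast 17 > Outdoor 13 > Native 12 > Print 7.
Radio takes 160 to reach its cap of 160 ; 440 left.
Influencer takes 70 to reach its cap of 70 ; 370 left.
Podcast takes 160 to reach its cap of 160 ; 210 left.
Give Outdoor 130 to hit its cap of 130 ; 80 left.
Native: +60 to 60 (cap) ; 20 left.
Print has room for 40 but only 20 remain, so it gets 20.
Total = 7×20 + 18×70 + 17×160 + 12×60 + 13×130 + 24×160 = 10370.

10370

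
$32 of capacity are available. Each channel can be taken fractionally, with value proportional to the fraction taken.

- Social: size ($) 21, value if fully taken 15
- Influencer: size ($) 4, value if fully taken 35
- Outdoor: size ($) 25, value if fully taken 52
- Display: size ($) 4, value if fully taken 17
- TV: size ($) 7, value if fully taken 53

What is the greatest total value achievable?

140.36

Best value per unit of size first: Influencer 35/4≈8.75, TV 53/7≈7.57, Display 17/4≈4.25, Outdoor 52/25≈2.08, Social 15/21≈0.714.
Influencer: take in full, 4 $ for value 35 → 28 left.
TV: take in full, 7 $ for value 53 → 21 left.
Display: take in full, 4 $ for value 17 → 17 left.
Only 17 $ remain; take 17/25 of Outdoor for value 52×17/25 = 35.36.
Total value = 140.36.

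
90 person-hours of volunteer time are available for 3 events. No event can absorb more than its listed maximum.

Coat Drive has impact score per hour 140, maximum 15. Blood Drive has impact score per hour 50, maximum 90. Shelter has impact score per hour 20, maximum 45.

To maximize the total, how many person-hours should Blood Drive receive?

75

Order the events by impact score per hour: Coat Drive 140 > Blood Drive 50 > Shelter 20.
Coat Drive takes 15 to reach its cap of 15 — 75 left.
Blood Drive: +75 (room for 90) → 75. Pool exhausted.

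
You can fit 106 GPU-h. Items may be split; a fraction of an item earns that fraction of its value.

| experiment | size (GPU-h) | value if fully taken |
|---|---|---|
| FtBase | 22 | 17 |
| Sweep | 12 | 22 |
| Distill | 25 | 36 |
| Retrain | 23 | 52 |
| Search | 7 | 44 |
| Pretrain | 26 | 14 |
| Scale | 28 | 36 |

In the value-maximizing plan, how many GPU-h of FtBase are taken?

Best value per unit of size first: Search 44/7≈6.29, Retrain 52/23≈2.26, Sweep 22/12≈1.83, Distill 36/25≈1.44, Scale 36/28≈1.29, FtBase 17/22≈0.773, Pretrain 14/26≈0.538.
Search: take in full, 7 GPU-h for value 44 → 99 left.
Retrain: take in full, 23 GPU-h for value 52 → 76 left.
All 12 GPU-h of Sweep fit (value 22) → 64 remain.
All 25 GPU-h of Distill fit (value 36) → 39 remain.
All 28 GPU-h of Scale fit (value 36) → 11 remain.
Only 11 GPU-h remain; take 11/22 of FtBase for value 17×11/22 = 8.5.

11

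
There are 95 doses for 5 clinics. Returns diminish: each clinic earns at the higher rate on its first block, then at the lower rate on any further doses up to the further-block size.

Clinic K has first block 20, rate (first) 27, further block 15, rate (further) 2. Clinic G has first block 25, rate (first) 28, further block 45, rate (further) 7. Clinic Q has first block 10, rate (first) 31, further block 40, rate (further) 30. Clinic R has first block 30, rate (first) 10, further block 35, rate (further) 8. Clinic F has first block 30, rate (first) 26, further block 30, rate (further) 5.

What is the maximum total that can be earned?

Order all 10 blocks by rate: Clinic Q/tier1 31 > Clinic Q/tier2 30 > Clinic G/tier1 28 > Clinic K/tier1 27 > Clinic F/tier1 26 > Clinic R/tier1 10 > Clinic R/tier2 8 > Clinic G/tier2 7 > Clinic F/tier2 5 > Clinic K/tier2 2.
Clinic Q/tier1 (31): +10 — 85 left.
Fill Clinic Q tier2 block (40 at 30) — 45 left.
Fill Clinic G tier1 block (25 at 28) — 20 left.
Fill Clinic K tier1 block (20 at 27) — 0 left.
Total = 31×10 + 30×40 + 28×25 + 27×20 = 2750.

2750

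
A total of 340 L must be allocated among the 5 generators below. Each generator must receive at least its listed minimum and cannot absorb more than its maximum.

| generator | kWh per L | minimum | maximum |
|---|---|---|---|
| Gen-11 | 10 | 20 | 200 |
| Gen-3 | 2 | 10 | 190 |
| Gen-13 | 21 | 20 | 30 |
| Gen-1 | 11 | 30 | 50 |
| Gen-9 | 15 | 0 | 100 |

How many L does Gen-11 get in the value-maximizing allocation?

Meeting every minimum uses 20+10+20+30+0 = 80 L, leaving 260.
Order the generators by kWh per L: Gen-13 21 > Gen-9 15 > Gen-1 11 > Gen-11 10 > Gen-3 2.
Gen-13: +10 to 30 (cap) — 250 left.
Gen-9: +100 to 100 (cap) — 150 left.
Gen-1: +20 to 50 (cap) — 130 left.
Only 130 left; Gen-11 takes them to reach 150.

150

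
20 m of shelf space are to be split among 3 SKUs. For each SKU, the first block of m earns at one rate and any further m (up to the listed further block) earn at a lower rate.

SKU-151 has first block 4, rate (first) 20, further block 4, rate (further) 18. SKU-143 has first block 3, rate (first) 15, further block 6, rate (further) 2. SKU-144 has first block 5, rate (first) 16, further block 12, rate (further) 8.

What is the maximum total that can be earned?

Order all 6 blocks by rate: SKU-151/T1 20 > SKU-151/T2 18 > SKU-144/T1 16 > SKU-143/T1 15 > SKU-144/T2 8 > SKU-143/T2 2.
SKU-151 T1 at 20: fill all 4 → 16 left.
SKU-151 T2 at 18: fill all 4 → 12 left.
Fill SKU-144 T1 block (5 at 16) → 7 left.
SKU-143/T1 (15): +3 → 4 left.
SKU-144/T2: +4 of 12 at 8; pool empty.
Total = 20×4 + 18×4 + 16×5 + 15×3 + 8×4 = 309.

309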